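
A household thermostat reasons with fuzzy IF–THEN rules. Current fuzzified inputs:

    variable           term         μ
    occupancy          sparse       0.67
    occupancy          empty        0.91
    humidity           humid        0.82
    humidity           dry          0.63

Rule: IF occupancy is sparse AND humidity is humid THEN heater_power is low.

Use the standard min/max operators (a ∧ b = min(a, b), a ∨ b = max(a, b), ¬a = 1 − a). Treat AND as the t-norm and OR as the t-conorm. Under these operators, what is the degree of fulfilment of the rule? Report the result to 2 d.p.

firing strength: sparse=0.67, humid=0.82; AND[min(a, b)] → w = 0.67

0.67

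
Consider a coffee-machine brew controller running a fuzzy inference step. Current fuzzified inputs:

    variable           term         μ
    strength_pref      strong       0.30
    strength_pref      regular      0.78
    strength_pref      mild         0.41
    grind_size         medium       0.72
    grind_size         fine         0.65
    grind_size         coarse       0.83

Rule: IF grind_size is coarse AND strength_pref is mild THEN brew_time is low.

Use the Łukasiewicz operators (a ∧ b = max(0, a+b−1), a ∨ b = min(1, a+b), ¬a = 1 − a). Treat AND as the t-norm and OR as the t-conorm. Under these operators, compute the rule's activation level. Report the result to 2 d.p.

0.24

firing strength: coarse=0.83, mild=0.41; AND[max(0, a+b−1)] → w = 0.24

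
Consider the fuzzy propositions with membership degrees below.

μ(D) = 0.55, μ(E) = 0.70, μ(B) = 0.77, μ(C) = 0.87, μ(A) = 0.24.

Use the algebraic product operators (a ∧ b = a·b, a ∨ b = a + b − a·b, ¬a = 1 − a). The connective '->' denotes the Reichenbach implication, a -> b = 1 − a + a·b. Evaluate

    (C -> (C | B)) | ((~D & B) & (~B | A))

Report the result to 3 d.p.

C | B = a + b − a·b on (0.8700, 0.7700) = 0.9701
C -> (C | B)  [Reichenbach: 1 − a + a·b] with a=0.8700, b=0.9701 → 0.9740
~D = 1 − 0.5500 = 0.4500
~D & B = a·b on (0.4500, 0.7700) = 0.3465
~B = 1 − 0.7700 = 0.2300
~B | A = a + b − a·b on (0.2300, 0.2400) = 0.4148
(~D & B) & (~B | A) = a·b on (0.3465, 0.4148) = 0.1437
(C -> (C | B)) | ((~D & B) & (~B | A)) = a + b − a·b on (0.9740, 0.1437) = 0.9777

0.978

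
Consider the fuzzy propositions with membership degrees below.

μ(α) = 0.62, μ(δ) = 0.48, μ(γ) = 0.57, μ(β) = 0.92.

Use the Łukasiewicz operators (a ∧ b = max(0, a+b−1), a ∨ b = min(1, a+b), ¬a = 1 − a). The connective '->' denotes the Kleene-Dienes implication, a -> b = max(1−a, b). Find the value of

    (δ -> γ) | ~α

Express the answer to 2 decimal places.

δ -> γ  [Kleene-Dienes: max(1−a, b)] with a=0.48, b=0.57 → 0.57
~α = 1 − 0.62 = 0.38
(δ -> γ) | ~α = min(1, a+b) on (0.57, 0.38) = 0.95

0.95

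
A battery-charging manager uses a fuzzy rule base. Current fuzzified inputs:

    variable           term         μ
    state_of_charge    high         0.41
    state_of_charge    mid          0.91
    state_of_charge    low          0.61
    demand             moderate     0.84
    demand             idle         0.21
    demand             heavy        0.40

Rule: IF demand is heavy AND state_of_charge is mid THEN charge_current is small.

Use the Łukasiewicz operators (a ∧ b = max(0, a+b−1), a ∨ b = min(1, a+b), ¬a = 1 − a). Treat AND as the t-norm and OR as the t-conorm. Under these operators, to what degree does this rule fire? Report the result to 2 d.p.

0.31

firing strength: heavy=0.40, mid=0.91; AND[max(0, a+b−1)] → w = 0.31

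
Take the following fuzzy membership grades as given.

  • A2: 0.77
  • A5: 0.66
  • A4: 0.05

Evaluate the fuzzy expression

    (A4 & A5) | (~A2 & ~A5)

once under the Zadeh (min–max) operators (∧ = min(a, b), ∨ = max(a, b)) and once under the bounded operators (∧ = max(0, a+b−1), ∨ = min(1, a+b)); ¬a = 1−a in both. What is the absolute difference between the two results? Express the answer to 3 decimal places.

0.230

Under Zadeh (min–max):
  A4 & A5 = min(a, b) on (0.05, 0.66) = 0.05
  ~A2 = 1 − 0.77 = 0.23
  ~A5 = 1 − 0.66 = 0.34
  ~A2 & ~A5 = min(a, b) on (0.23, 0.34) = 0.23
  (A4 & A5) | (~A2 & ~A5) = max(a, b) on (0.05, 0.23) = 0.23
  → value = 0.2300
Under bounded:
  A4 & A5 = max(0, a+b−1) on (0.05, 0.66) = 0.00
  ~A2 = 1 − 0.77 = 0.23
  ~A5 = 1 − 0.66 = 0.34
  ~A2 & ~A5 = max(0, a+b−1) on (0.23, 0.34) = 0.00
  (A4 & A5) | (~A2 & ~A5) = min(1, a+b) on (0.00, 0.00) = 0.00
  → value = 0.0000
|0.2300 − 0.0000| = 0.230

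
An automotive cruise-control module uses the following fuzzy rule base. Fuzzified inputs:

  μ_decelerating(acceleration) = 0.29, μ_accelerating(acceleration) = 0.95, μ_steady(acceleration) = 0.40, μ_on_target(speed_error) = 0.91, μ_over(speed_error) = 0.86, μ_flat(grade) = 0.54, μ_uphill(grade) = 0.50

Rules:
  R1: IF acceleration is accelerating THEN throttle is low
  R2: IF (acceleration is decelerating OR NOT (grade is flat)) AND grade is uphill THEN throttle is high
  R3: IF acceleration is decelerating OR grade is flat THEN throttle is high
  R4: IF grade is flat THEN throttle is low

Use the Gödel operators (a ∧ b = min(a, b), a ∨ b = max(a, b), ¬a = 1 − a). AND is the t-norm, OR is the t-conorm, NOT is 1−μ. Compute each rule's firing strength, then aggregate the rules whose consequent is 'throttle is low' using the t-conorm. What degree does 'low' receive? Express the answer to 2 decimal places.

0.95

R1: accelerating=0.95 → w = 0.95
R2: (decelerating=0.29 OR ¬flat=1−0.54=0.46) = 0.46; AND[min(a, b)] with uphill=0.50 → w = 0.46
R3: decelerating=0.29, flat=0.54; OR[max(a, b)] → w = 0.54
R4: flat=0.54 → w = 0.54
Rules with consequent 'low': {R1, R4} → strengths 0.95, 0.54
Aggregate via t-conorm [max(a, b)]: 0.95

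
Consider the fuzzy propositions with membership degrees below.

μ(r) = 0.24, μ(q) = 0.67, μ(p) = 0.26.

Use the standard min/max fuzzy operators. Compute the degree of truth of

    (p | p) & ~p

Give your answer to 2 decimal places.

p | p = max(a, b) on (0.26, 0.26) = 0.26
~p = 1 − 0.26 = 0.74
(p | p) & ~p = min(a, b) on (0.26, 0.74) = 0.26

0.26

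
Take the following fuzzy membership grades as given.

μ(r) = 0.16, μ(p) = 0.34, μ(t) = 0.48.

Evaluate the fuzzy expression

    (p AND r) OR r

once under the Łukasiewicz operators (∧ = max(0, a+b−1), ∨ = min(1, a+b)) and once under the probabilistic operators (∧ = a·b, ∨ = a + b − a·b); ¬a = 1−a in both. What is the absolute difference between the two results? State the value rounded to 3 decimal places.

Under Łukasiewicz:
  p AND r = max(0, a+b−1) on (0.34, 0.16) = 0.00
  (p AND r) OR r = min(1, a+b) on (0.00, 0.16) = 0.16
  → value = 0.1600
Under probabilistic:
  p AND r = a·b on (0.3400, 0.1600) = 0.0544
  (p AND r) OR r = a + b − a·b on (0.0544, 0.1600) = 0.2057
  → value = 0.2057
|0.1600 − 0.2057| = 0.046

0.046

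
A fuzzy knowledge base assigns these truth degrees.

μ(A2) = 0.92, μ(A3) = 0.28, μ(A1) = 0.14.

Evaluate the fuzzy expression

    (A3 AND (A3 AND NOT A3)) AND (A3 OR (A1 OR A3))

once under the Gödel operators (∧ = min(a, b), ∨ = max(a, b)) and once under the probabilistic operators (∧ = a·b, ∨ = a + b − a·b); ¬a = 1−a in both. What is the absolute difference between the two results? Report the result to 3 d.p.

Under Gödel:
  NOT A3 = 1 − 0.28 = 0.72
  A3 AND NOT A3 = min(a, b) on (0.28, 0.72) = 0.28
  A3 AND (A3 AND NOT A3) = min(a, b) on (0.28, 0.28) = 0.28
  A1 OR A3 = max(a, b) on (0.14, 0.28) = 0.28
  A3 OR (A1 OR A3) = max(a, b) on (0.28, 0.28) = 0.28
  (A3 AND (A3 AND NOT A3)) AND (A3 OR (A1 OR A3)) = min(a, b) on (0.28, 0.28) = 0.28
  → value = 0.2800
Under probabilistic:
  NOT A3 = 1 − 0.2800 = 0.7200
  A3 AND NOT A3 = a·b on (0.2800, 0.7200) = 0.2016
  A3 AND (A3 AND NOT A3) = a·b on (0.2800, 0.2016) = 0.0564
  A1 OR A3 = a + b − a·b on (0.1400, 0.2800) = 0.3808
  A3 OR (A1 OR A3) = a + b − a·b on (0.2800, 0.3808) = 0.5542
  (A3 AND (A3 AND NOT A3)) AND (A3 OR (A1 OR A3)) = a·b on (0.0564, 0.5542) = 0.0313
  → value = 0.0313
|0.2800 − 0.0313| = 0.249

0.249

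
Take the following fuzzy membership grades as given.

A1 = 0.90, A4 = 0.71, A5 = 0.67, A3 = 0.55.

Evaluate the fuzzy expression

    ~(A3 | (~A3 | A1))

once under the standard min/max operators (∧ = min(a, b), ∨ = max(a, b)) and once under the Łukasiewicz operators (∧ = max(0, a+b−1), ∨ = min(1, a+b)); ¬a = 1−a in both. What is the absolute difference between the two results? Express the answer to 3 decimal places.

0.100

Under standard min/max:
  ~A3 = 1 − 0.55 = 0.45
  ~A3 | A1 = max(a, b) on (0.45, 0.90) = 0.90
  A3 | (~A3 | A1) = max(a, b) on (0.55, 0.90) = 0.90
  ~(A3 | (~A3 | A1)) = 1 − 0.90 = 0.10
  → value = 0.1000
Under Łukasiewicz:
  ~A3 = 1 − 0.55 = 0.45
  ~A3 | A1 = min(1, a+b) on (0.45, 0.90) = 1.00
  A3 | (~A3 | A1) = min(1, a+b) on (0.55, 1.00) = 1.00
  ~(A3 | (~A3 | A1)) = 1 − 1.00 = 0.00
  → value = 0.0000
|0.1000 − 0.0000| = 0.100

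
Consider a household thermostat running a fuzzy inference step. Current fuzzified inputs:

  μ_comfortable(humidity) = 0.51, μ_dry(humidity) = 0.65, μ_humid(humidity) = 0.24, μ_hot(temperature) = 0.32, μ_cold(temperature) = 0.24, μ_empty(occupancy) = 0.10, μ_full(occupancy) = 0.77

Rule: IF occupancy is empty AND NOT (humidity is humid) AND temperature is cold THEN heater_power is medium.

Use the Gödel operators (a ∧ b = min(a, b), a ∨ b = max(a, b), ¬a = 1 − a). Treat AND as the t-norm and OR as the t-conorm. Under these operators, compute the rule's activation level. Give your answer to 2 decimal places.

firing strength: empty=0.10, ¬humid=1−0.24=0.76, cold=0.24; AND[min(a, b)] → w = 0.10

0.10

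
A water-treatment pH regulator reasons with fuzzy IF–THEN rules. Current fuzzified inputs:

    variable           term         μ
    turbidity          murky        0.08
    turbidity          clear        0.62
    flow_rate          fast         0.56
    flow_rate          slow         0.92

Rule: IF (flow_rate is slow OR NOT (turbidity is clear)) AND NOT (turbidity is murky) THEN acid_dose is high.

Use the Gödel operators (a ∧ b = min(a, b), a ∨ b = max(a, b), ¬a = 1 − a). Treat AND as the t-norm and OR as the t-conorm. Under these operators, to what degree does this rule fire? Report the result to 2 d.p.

0.92

firing strength: (slow=0.92 OR ¬clear=1−0.62=0.38) = 0.92; AND[min(a, b)] with ¬murky=1−0.08=0.92 → w = 0.92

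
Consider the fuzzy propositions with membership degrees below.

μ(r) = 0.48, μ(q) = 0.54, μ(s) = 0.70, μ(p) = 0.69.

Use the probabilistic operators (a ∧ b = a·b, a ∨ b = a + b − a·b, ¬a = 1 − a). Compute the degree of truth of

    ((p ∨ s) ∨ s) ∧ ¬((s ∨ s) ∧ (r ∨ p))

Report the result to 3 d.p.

0.230

p ∨ s = a + b − a·b on (0.6900, 0.7000) = 0.9070
(p ∨ s) ∨ s = a + b − a·b on (0.9070, 0.7000) = 0.9721
s ∨ s = a + b − a·b on (0.7000, 0.7000) = 0.9100
r ∨ p = a + b − a·b on (0.4800, 0.6900) = 0.8388
(s ∨ s) ∧ (r ∨ p) = a·b on (0.9100, 0.8388) = 0.7633
¬((s ∨ s) ∧ (r ∨ p)) = 1 − 0.7633 = 0.2367
((p ∨ s) ∨ s) ∧ ¬((s ∨ s) ∧ (r ∨ p)) = a·b on (0.9721, 0.2367) = 0.2301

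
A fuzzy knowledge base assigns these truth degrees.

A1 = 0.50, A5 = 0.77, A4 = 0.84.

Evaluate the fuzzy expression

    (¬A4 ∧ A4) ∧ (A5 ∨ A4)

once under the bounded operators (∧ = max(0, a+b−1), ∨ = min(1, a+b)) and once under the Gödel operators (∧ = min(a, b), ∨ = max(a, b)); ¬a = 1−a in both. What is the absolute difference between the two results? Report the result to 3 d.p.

0.160

Under bounded:
  ¬A4 = 1 − 0.84 = 0.16
  ¬A4 ∧ A4 = max(0, a+b−1) on (0.16, 0.84) = 0.00
  A5 ∨ A4 = min(1, a+b) on (0.77, 0.84) = 1.00
  (¬A4 ∧ A4) ∧ (A5 ∨ A4) = max(0, a+b−1) on (0.00, 1.00) = 0.00
  → value = 0.0000
Under Gödel:
  ¬A4 = 1 − 0.84 = 0.16
  ¬A4 ∧ A4 = min(a, b) on (0.16, 0.84) = 0.16
  A5 ∨ A4 = max(a, b) on (0.77, 0.84) = 0.84
  (¬A4 ∧ A4) ∧ (A5 ∨ A4) = min(a, b) on (0.16, 0.84) = 0.16
  → value = 0.1600
|0.0000 − 0.1600| = 0.160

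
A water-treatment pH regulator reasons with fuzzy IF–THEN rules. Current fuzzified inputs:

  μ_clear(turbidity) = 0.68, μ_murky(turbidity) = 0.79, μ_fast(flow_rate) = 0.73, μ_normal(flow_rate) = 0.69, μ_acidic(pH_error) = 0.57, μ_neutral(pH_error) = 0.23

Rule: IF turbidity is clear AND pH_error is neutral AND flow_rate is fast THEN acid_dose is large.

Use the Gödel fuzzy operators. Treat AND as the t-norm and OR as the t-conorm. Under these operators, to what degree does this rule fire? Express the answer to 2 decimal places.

0.23

firing strength: clear=0.68, neutral=0.23, fast=0.73; AND[min(a, b)] → w = 0.23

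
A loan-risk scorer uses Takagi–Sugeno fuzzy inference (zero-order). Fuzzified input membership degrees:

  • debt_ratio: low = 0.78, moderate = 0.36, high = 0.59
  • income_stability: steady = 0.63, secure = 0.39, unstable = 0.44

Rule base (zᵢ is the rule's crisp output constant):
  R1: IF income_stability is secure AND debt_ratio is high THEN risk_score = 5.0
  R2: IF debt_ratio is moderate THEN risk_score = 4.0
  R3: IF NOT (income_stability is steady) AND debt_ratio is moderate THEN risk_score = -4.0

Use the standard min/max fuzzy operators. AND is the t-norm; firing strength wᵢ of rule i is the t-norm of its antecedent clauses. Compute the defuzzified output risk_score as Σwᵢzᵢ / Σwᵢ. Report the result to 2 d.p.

R1 (z=5.0): secure=0.39, high=0.59; AND[min(a, b)] → w = 0.39
R2 (z=4.0): moderate=0.36 → w = 0.36
R3 (z=-4.0): ¬steady=1−0.63=0.37, moderate=0.36; AND[min(a, b)] → w = 0.36
Weighted average = (0.39·5.0 + 0.36·4.0 + 0.36·-4.0) / (0.39 + 0.36 + 0.36)
  = 1.9500 / 1.1100 = 1.76

1.76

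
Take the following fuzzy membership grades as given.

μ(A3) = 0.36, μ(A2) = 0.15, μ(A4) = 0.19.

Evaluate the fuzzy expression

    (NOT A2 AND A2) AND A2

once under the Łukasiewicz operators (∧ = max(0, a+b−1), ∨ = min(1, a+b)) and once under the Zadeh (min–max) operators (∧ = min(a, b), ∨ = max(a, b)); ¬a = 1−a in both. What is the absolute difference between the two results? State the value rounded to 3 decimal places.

0.150

Under Łukasiewicz:
  NOT A2 = 1 − 0.15 = 0.85
  NOT A2 AND A2 = max(0, a+b−1) on (0.85, 0.15) = 0.00
  (NOT A2 AND A2) AND A2 = max(0, a+b−1) on (0.00, 0.15) = 0.00
  → value = 0.0000
Under Zadeh (min–max):
  NOT A2 = 1 − 0.15 = 0.85
  NOT A2 AND A2 = min(a, b) on (0.85, 0.15) = 0.15
  (NOT A2 AND A2) AND A2 = min(a, b) on (0.15, 0.15) = 0.15
  → value = 0.1500
|0.0000 − 0.1500| = 0.150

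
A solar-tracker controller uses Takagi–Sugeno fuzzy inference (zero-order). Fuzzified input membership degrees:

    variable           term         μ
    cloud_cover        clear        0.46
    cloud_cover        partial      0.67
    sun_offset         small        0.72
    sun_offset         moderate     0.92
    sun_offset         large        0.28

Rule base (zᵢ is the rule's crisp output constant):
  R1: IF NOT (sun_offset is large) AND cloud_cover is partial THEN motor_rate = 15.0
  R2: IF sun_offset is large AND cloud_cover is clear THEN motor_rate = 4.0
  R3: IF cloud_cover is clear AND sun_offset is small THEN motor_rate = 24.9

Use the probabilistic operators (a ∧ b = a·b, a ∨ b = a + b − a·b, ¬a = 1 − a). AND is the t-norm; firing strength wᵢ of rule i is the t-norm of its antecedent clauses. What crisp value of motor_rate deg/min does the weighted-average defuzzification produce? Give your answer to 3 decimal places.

R1 (z=15.0): ¬large=1−0.28=0.72, partial=0.67; AND[a·b] → w = 0.4824
R2 (z=4.0): large=0.28, clear=0.46; AND[a·b] → w = 0.1288
R3 (z=24.9): clear=0.46, small=0.72; AND[a·b] → w = 0.3312
Weighted average = (0.4824·15.0 + 0.1288·4.0 + 0.3312·24.9) / (0.4824 + 0.1288 + 0.3312)
  = 15.9981 / 0.9424 = 16.976

16.976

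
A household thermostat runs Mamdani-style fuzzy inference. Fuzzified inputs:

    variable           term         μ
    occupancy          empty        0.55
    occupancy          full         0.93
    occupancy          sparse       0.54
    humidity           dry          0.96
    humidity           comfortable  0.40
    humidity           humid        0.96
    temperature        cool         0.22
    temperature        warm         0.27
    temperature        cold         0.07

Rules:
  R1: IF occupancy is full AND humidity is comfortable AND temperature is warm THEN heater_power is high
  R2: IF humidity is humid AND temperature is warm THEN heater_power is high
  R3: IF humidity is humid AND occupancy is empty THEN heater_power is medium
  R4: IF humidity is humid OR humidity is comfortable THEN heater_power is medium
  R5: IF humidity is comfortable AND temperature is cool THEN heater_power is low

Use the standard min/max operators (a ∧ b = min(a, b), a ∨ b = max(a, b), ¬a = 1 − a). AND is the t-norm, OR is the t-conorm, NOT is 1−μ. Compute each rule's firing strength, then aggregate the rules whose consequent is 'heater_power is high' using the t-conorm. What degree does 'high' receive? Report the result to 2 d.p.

R1: full=0.93, comfortable=0.40, warm=0.27; AND[min(a, b)] → w = 0.27
R2: humid=0.96, warm=0.27; AND[min(a, b)] → w = 0.27
R3: humid=0.96, empty=0.55; AND[min(a, b)] → w = 0.55
R4: humid=0.96, comfortable=0.40; OR[max(a, b)] → w = 0.96
R5: comfortable=0.40, cool=0.22; AND[min(a, b)] → w = 0.22
Rules with consequent 'high': {R1, R2} → strengths 0.27, 0.27
Aggregate via t-conorm [max(a, b)]: 0.27

0.27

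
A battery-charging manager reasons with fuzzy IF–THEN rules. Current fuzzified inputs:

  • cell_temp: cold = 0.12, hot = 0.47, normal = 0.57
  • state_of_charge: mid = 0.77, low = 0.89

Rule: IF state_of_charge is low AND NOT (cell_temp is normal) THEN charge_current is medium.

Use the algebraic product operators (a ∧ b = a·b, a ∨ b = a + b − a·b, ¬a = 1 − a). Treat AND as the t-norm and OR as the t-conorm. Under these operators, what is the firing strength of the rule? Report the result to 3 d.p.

0.383

firing strength: low=0.89, ¬normal=1−0.57=0.43; AND[a·b] → w = 0.3827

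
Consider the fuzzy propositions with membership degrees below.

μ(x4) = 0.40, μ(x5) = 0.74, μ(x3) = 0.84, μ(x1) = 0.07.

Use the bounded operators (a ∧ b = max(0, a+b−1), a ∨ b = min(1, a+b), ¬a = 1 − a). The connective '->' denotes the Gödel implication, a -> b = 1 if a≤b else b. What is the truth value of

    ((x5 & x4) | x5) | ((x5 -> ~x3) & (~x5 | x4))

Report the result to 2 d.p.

x5 & x4 = max(0, a+b−1) on (0.74, 0.40) = 0.14
(x5 & x4) | x5 = min(1, a+b) on (0.14, 0.74) = 0.88
~x3 = 1 − 0.84 = 0.16
x5 -> ~x3  [Gödel: 1 if a≤b else b] with a=0.74, b=0.16 → 0.16
~x5 = 1 − 0.74 = 0.26
~x5 | x4 = min(1, a+b) on (0.26, 0.40) = 0.66
(x5 -> ~x3) & (~x5 | x4) = max(0, a+b−1) on (0.16, 0.66) = 0.00
((x5 & x4) | x5) | ((x5 -> ~x3) & (~x5 | x4)) = min(1, a+b) on (0.88, 0.00) = 0.88

0.88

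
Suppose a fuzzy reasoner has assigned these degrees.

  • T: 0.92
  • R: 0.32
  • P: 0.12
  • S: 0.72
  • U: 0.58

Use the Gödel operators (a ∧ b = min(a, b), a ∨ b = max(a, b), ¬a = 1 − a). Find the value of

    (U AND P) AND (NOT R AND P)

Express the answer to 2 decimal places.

0.12

U AND P = min(a, b) on (0.58, 0.12) = 0.12
NOT R = 1 − 0.32 = 0.68
NOT R AND P = min(a, b) on (0.68, 0.12) = 0.12
(U AND P) AND (NOT R AND P) = min(a, b) on (0.12, 0.12) = 0.12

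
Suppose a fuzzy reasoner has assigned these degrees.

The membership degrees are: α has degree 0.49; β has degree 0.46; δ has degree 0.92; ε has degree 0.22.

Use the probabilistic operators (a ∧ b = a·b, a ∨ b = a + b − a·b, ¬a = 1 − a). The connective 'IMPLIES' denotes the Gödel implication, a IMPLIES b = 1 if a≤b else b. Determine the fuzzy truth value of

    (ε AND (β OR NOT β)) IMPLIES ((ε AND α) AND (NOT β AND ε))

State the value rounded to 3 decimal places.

NOT β = 1 − 0.4600 = 0.5400
β OR NOT β = a + b − a·b on (0.4600, 0.5400) = 0.7516
ε AND (β OR NOT β) = a·b on (0.2200, 0.7516) = 0.1654
ε AND α = a·b on (0.2200, 0.4900) = 0.1078
NOT β = 1 − 0.4600 = 0.5400
NOT β AND ε = a·b on (0.5400, 0.2200) = 0.1188
(ε AND α) AND (NOT β AND ε) = a·b on (0.1078, 0.1188) = 0.0128
(ε AND (β OR NOT β)) IMPLIES ((ε AND α) AND (NOT β AND ε))  [Gödel: 1 if a≤b else b] with a=0.1654, b=0.0128 → 0.0128

0.013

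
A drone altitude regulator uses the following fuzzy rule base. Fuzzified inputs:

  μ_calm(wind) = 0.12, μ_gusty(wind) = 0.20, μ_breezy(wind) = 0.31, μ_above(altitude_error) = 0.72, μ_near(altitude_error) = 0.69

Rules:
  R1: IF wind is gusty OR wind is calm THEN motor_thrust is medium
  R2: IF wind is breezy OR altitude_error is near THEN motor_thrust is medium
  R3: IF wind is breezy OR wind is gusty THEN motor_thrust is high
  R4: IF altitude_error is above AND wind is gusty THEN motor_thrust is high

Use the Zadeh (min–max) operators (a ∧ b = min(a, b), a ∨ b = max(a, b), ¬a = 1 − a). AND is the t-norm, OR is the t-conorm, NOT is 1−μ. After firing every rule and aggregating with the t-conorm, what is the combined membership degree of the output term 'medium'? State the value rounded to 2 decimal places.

R1: gusty=0.20, calm=0.12; OR[max(a, b)] → w = 0.20
R2: breezy=0.31, near=0.69; OR[max(a, b)] → w = 0.69
R3: breezy=0.31, gusty=0.20; OR[max(a, b)] → w = 0.31
R4: above=0.72, gusty=0.20; AND[min(a, b)] → w = 0.20
Rules with consequent 'medium': {R1, R2} → strengths 0.20, 0.69
Aggregate via t-conorm [max(a, b)]: 0.69

0.69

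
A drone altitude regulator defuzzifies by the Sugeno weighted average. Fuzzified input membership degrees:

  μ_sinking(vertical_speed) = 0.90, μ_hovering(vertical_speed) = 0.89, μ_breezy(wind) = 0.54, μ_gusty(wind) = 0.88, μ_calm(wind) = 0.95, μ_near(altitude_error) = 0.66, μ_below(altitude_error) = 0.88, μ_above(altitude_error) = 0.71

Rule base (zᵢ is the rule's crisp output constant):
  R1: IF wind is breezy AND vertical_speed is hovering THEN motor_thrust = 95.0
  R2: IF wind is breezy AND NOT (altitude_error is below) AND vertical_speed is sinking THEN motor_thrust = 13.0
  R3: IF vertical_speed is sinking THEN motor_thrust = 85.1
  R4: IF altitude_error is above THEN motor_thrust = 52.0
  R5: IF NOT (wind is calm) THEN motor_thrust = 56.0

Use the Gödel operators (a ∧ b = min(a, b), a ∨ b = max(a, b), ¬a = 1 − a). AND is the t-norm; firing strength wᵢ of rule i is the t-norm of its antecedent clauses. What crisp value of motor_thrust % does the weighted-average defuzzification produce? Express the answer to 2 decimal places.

72.92

R1 (z=95.0): breezy=0.54, hovering=0.89; AND[min(a, b)] → w = 0.54
R2 (z=13.0): breezy=0.54, ¬below=1−0.88=0.12, sinking=0.90; AND[min(a, b)] → w = 0.12
R3 (z=85.1): sinking=0.90 → w = 0.90
R4 (z=52.0): above=0.71 → w = 0.71
R5 (z=56.0): ¬calm=1−0.95=0.05 → w = 0.05
Weighted average = (0.54·95.0 + 0.12·13.0 + 0.90·85.1 + 0.71·52.0 + 0.05·56.0) / (0.54 + 0.12 + 0.90 + 0.71 + 0.05)
  = 169.1700 / 2.3200 = 72.92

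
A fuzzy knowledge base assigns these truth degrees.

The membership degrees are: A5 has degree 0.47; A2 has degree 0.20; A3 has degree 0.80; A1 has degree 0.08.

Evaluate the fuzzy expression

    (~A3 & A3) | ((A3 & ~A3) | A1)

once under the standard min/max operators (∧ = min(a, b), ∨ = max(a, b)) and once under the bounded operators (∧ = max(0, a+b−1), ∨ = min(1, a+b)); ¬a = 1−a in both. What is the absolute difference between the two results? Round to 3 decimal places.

Under standard min/max:
  ~A3 = 1 − 0.80 = 0.20
  ~A3 & A3 = min(a, b) on (0.20, 0.80) = 0.20
  ~A3 = 1 − 0.80 = 0.20
  A3 & ~A3 = min(a, b) on (0.80, 0.20) = 0.20
  (A3 & ~A3) | A1 = max(a, b) on (0.20, 0.08) = 0.20
  (~A3 & A3) | ((A3 & ~A3) | A1) = max(a, b) on (0.20, 0.20) = 0.20
  → value = 0.2000
Under bounded:
  ~A3 = 1 − 0.80 = 0.20
  ~A3 & A3 = max(0, a+b−1) on (0.20, 0.80) = 0.00
  ~A3 = 1 − 0.80 = 0.20
  A3 & ~A3 = max(0, a+b−1) on (0.80, 0.20) = 0.00
  (A3 & ~A3) | A1 = min(1, a+b) on (0.00, 0.08) = 0.08
  (~A3 & A3) | ((A3 & ~A3) | A1) = min(1, a+b) on (0.00, 0.08) = 0.08
  → value = 0.0800
|0.2000 − 0.0800| = 0.120

0.120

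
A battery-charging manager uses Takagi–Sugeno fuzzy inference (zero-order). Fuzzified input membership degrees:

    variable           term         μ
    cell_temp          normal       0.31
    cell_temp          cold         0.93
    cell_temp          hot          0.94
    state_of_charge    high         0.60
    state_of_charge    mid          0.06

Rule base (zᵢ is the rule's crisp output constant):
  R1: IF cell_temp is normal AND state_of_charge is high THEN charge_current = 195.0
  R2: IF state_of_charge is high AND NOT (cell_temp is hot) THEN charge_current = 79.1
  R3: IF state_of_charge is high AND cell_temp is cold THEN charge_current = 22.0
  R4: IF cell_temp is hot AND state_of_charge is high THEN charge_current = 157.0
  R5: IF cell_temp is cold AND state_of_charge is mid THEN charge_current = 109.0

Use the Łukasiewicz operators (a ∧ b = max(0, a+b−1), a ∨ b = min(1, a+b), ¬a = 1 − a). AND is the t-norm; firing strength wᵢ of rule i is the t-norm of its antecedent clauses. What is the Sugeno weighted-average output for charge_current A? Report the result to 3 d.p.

90.131

R1 (z=195.0): normal=0.31, high=0.60; AND[max(0, a+b−1)] → w = 0.00
R2 (z=79.1): high=0.60, ¬hot=1−0.94=0.06; AND[max(0, a+b−1)] → w = 0.00
R3 (z=22.0): high=0.60, cold=0.93; AND[max(0, a+b−1)] → w = 0.53
R4 (z=157.0): hot=0.94, high=0.60; AND[max(0, a+b−1)] → w = 0.54
R5 (z=109.0): cold=0.93, mid=0.06; AND[max(0, a+b−1)] → w = 0.00
Weighted average = (0.00·195.0 + 0.00·79.1 + 0.53·22.0 + 0.54·157.0 + 0.00·109.0) / (0.00 + 0.00 + 0.53 + 0.54 + 0.00)
  = 96.4400 / 1.0700 = 90.131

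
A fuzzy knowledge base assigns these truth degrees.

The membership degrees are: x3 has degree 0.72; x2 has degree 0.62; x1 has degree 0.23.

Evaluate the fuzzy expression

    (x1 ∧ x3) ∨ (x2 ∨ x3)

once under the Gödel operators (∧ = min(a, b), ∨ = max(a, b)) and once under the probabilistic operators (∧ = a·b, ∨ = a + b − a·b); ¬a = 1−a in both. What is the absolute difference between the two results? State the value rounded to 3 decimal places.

0.191

Under Gödel:
  x1 ∧ x3 = min(a, b) on (0.23, 0.72) = 0.23
  x2 ∨ x3 = max(a, b) on (0.62, 0.72) = 0.72
  (x1 ∧ x3) ∨ (x2 ∨ x3) = max(a, b) on (0.23, 0.72) = 0.72
  → value = 0.7200
Under probabilistic:
  x1 ∧ x3 = a·b on (0.2300, 0.7200) = 0.1656
  x2 ∨ x3 = a + b − a·b on (0.6200, 0.7200) = 0.8936
  (x1 ∧ x3) ∨ (x2 ∨ x3) = a + b − a·b on (0.1656, 0.8936) = 0.9112
  → value = 0.9112
|0.7200 − 0.9112| = 0.191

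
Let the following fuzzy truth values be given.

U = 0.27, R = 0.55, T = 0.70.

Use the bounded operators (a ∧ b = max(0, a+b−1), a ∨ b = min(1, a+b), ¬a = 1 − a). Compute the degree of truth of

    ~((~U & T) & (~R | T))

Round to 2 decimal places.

~U = 1 − 0.27 = 0.73
~U & T = max(0, a+b−1) on (0.73, 0.70) = 0.43
~R = 1 − 0.55 = 0.45
~R | T = min(1, a+b) on (0.45, 0.70) = 1.00
(~U & T) & (~R | T) = max(0, a+b−1) on (0.43, 1.00) = 0.43
~((~U & T) & (~R | T)) = 1 − 0.43 = 0.57

0.57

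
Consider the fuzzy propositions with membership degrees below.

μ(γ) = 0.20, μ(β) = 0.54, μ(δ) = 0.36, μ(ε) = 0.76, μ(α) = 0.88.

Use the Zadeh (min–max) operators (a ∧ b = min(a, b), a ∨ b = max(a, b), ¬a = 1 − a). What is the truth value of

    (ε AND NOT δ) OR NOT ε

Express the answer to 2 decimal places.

NOT δ = 1 − 0.36 = 0.64
ε AND NOT δ = min(a, b) on (0.76, 0.64) = 0.64
NOT ε = 1 − 0.76 = 0.24
(ε AND NOT δ) OR NOT ε = max(a, b) on (0.64, 0.24) = 0.64

0.64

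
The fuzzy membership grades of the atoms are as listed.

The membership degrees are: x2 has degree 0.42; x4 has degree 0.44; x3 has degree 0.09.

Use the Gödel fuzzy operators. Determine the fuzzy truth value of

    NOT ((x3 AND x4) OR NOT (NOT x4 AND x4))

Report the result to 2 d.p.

0.44

x3 AND x4 = min(a, b) on (0.09, 0.44) = 0.09
NOT x4 = 1 − 0.44 = 0.56
NOT x4 AND x4 = min(a, b) on (0.56, 0.44) = 0.44
NOT (NOT x4 AND x4) = 1 − 0.44 = 0.56
(x3 AND x4) OR NOT (NOT x4 AND x4) = max(a, b) on (0.09, 0.56) = 0.56
NOT ((x3 AND x4) OR NOT (NOT x4 AND x4)) = 1 − 0.56 = 0.44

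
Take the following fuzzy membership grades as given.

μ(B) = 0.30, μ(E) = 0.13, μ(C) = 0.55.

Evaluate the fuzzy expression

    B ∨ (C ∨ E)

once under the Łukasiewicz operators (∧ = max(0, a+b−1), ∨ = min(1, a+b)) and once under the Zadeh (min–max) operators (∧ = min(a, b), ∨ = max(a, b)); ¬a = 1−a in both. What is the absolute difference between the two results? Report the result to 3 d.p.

0.430

Under Łukasiewicz:
  C ∨ E = min(1, a+b) on (0.55, 0.13) = 0.68
  B ∨ (C ∨ E) = min(1, a+b) on (0.30, 0.68) = 0.98
  → value = 0.9800
Under Zadeh (min–max):
  C ∨ E = max(a, b) on (0.55, 0.13) = 0.55
  B ∨ (C ∨ E) = max(a, b) on (0.30, 0.55) = 0.55
  → value = 0.5500
|0.9800 − 0.5500| = 0.430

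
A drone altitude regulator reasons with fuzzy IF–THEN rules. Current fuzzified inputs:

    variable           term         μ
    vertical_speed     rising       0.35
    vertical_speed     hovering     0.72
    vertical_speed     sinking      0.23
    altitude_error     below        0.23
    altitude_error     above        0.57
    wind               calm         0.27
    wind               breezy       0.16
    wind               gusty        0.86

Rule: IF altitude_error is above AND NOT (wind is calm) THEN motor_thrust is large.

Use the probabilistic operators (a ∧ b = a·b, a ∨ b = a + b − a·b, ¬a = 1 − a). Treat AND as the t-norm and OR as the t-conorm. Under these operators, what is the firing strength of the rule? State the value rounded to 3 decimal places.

firing strength: above=0.57, ¬calm=1−0.27=0.73; AND[a·b] → w = 0.4161

0.416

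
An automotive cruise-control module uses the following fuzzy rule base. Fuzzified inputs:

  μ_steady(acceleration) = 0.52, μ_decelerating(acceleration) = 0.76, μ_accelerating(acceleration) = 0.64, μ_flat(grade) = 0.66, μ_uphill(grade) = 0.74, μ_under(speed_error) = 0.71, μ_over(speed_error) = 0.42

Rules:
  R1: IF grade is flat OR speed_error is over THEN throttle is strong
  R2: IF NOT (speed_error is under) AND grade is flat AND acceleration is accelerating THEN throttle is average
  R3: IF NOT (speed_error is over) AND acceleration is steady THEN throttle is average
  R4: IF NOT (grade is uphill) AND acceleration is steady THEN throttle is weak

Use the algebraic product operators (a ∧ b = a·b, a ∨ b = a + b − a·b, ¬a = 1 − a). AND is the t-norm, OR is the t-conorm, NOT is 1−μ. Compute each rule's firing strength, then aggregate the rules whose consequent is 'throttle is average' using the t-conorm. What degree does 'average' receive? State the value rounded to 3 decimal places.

0.387

R1: flat=0.66, over=0.42; OR[a + b − a·b] → w = 0.8028
R2: ¬under=1−0.71=0.29, flat=0.66, accelerating=0.64; AND[a·b] → w = 0.1225
R3: ¬over=1−0.42=0.58, steady=0.52; AND[a·b] → w = 0.3016
R4: ¬uphill=1−0.74=0.26, steady=0.52; AND[a·b] → w = 0.1352
Rules with consequent 'average': {R2, R3} → strengths 0.1225, 0.3016
Aggregate via t-conorm [a + b − a·b]: 0.3872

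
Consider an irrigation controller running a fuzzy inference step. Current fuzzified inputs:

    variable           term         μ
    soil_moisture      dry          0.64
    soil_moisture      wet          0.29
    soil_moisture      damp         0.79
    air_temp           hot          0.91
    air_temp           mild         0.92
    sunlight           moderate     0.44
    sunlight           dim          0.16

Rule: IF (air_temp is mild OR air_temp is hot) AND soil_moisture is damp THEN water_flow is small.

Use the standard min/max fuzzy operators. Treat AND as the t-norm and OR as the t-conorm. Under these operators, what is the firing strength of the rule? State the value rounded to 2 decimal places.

0.79

firing strength: (mild=0.92 OR hot=0.91) = 0.92; AND[min(a, b)] with damp=0.79 → w = 0.79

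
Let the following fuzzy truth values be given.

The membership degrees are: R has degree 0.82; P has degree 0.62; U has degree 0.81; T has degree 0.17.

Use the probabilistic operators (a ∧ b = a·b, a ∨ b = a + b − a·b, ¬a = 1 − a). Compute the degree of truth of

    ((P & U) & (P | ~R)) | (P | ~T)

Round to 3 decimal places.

0.958

P & U = a·b on (0.6200, 0.8100) = 0.5022
~R = 1 − 0.8200 = 0.1800
P | ~R = a + b − a·b on (0.6200, 0.1800) = 0.6884
(P & U) & (P | ~R) = a·b on (0.5022, 0.6884) = 0.3457
~T = 1 − 0.1700 = 0.8300
P | ~T = a + b − a·b on (0.6200, 0.8300) = 0.9354
((P & U) & (P | ~R)) | (P | ~T) = a + b − a·b on (0.3457, 0.9354) = 0.9577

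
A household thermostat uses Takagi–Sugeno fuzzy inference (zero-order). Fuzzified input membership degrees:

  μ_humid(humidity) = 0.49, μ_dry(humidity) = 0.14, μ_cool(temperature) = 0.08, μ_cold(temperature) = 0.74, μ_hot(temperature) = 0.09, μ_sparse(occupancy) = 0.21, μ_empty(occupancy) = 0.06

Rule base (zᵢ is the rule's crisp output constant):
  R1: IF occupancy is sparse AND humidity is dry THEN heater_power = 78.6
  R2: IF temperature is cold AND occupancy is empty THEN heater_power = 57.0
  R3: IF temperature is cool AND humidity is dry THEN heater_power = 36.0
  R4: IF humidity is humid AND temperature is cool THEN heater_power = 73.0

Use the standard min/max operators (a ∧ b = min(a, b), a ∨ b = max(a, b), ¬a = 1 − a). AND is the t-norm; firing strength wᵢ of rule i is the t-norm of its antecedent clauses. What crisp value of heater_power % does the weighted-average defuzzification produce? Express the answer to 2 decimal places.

64.29

R1 (z=78.6): sparse=0.21, dry=0.14; AND[min(a, b)] → w = 0.14
R2 (z=57.0): cold=0.74, empty=0.06; AND[min(a, b)] → w = 0.06
R3 (z=36.0): cool=0.08, dry=0.14; AND[min(a, b)] → w = 0.08
R4 (z=73.0): humid=0.49, cool=0.08; AND[min(a, b)] → w = 0.08
Weighted average = (0.14·78.6 + 0.06·57.0 + 0.08·36.0 + 0.08·73.0) / (0.14 + 0.06 + 0.08 + 0.08)
  = 23.1440 / 0.3600 = 64.29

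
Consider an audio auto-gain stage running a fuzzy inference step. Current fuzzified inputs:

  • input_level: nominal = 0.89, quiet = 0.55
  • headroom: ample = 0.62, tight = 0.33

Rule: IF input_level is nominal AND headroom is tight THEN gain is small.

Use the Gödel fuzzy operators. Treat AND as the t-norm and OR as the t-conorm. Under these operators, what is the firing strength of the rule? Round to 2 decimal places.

firing strength: nominal=0.89, tight=0.33; AND[min(a, b)] → w = 0.33

0.33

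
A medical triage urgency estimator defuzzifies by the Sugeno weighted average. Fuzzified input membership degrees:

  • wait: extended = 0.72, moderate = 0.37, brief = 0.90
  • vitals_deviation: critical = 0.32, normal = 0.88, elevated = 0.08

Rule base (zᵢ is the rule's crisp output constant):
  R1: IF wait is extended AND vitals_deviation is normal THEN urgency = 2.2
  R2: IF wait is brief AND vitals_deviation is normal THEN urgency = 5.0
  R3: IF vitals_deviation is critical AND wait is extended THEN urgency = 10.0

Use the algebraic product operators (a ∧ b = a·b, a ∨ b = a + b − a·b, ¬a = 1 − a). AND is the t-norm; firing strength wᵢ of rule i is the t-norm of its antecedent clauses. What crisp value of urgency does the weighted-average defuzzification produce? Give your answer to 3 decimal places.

4.624

R1 (z=2.2): extended=0.72, normal=0.88; AND[a·b] → w = 0.6336
R2 (z=5.0): brief=0.90, normal=0.88; AND[a·b] → w = 0.7920
R3 (z=10.0): critical=0.32, extended=0.72; AND[a·b] → w = 0.2304
Weighted average = (0.6336·2.2 + 0.7920·5.0 + 0.2304·10.0) / (0.6336 + 0.7920 + 0.2304)
  = 7.6579 / 1.6560 = 4.624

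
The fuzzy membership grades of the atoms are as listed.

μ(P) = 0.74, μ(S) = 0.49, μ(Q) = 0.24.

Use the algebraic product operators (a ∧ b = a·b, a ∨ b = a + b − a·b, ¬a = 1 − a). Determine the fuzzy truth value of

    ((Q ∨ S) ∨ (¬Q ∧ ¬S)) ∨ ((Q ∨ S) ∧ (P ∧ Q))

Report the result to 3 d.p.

0.788

Q ∨ S = a + b − a·b on (0.2400, 0.4900) = 0.6124
¬Q = 1 − 0.2400 = 0.7600
¬S = 1 − 0.4900 = 0.5100
¬Q ∧ ¬S = a·b on (0.7600, 0.5100) = 0.3876
(Q ∨ S) ∨ (¬Q ∧ ¬S) = a + b − a·b on (0.6124, 0.3876) = 0.7626
Q ∨ S = a + b − a·b on (0.2400, 0.4900) = 0.6124
P ∧ Q = a·b on (0.7400, 0.2400) = 0.1776
(Q ∨ S) ∧ (P ∧ Q) = a·b on (0.6124, 0.1776) = 0.1088
((Q ∨ S) ∨ (¬Q ∧ ¬S)) ∨ ((Q ∨ S) ∧ (P ∧ Q)) = a + b − a·b on (0.7626, 0.1088) = 0.7885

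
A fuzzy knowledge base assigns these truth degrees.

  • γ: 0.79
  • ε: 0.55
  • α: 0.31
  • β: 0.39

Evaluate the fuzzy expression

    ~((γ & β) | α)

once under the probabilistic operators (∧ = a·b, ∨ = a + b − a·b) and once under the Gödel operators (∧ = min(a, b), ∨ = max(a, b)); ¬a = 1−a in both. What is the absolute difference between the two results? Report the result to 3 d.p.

Under probabilistic:
  γ & β = a·b on (0.7900, 0.3900) = 0.3081
  (γ & β) | α = a + b − a·b on (0.3081, 0.3100) = 0.5226
  ~((γ & β) | α) = 1 − 0.5226 = 0.4774
  → value = 0.4774
Under Gödel:
  γ & β = min(a, b) on (0.79, 0.39) = 0.39
  (γ & β) | α = max(a, b) on (0.39, 0.31) = 0.39
  ~((γ & β) | α) = 1 − 0.39 = 0.61
  → value = 0.6100
|0.4774 − 0.6100| = 0.133

0.133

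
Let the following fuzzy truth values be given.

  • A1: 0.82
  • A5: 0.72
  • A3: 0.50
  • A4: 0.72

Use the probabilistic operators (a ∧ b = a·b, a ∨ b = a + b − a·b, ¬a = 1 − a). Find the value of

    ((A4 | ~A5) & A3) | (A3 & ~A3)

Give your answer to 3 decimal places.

0.549

~A5 = 1 − 0.7200 = 0.2800
A4 | ~A5 = a + b − a·b on (0.7200, 0.2800) = 0.7984
(A4 | ~A5) & A3 = a·b on (0.7984, 0.5000) = 0.3992
~A3 = 1 − 0.5000 = 0.5000
A3 & ~A3 = a·b on (0.5000, 0.5000) = 0.2500
((A4 | ~A5) & A3) | (A3 & ~A3) = a + b − a·b on (0.3992, 0.2500) = 0.5494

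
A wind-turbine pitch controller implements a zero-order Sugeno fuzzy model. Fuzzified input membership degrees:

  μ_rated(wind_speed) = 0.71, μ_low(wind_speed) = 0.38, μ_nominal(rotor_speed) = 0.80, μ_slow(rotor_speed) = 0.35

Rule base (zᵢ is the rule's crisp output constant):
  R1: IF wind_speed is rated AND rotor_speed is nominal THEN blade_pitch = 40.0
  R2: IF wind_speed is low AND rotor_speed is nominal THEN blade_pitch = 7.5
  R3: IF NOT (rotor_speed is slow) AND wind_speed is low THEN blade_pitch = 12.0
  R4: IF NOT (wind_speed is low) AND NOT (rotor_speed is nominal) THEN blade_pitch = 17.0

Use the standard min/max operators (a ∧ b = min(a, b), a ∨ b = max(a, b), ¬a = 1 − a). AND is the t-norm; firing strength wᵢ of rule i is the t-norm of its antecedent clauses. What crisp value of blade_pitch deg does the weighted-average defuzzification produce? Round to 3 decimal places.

23.479

R1 (z=40.0): rated=0.71, nominal=0.80; AND[min(a, b)] → w = 0.71
R2 (z=7.5): low=0.38, nominal=0.80; AND[min(a, b)] → w = 0.38
R3 (z=12.0): ¬slow=1−0.35=0.65, low=0.38; AND[min(a, b)] → w = 0.38
R4 (z=17.0): ¬low=1−0.38=0.62, ¬nominal=1−0.80=0.20; AND[min(a, b)] → w = 0.20
Weighted average = (0.71·40.0 + 0.38·7.5 + 0.38·12.0 + 0.20·17.0) / (0.71 + 0.38 + 0.38 + 0.20)
  = 39.2100 / 1.6700 = 23.479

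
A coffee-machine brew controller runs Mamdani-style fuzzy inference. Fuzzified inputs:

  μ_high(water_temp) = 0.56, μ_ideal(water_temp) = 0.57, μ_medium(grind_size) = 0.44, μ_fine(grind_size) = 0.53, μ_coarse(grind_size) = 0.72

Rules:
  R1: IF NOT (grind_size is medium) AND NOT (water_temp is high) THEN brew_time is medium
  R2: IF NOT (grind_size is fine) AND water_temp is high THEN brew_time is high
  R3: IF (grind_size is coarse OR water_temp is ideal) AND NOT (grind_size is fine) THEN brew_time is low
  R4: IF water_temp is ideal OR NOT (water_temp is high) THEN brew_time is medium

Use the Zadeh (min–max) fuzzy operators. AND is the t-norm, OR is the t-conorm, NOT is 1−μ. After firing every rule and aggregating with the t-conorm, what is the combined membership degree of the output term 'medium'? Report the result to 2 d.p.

0.57

R1: ¬medium=1−0.44=0.56, ¬high=1−0.56=0.44; AND[min(a, b)] → w = 0.44
R2: ¬fine=1−0.53=0.47, high=0.56; AND[min(a, b)] → w = 0.47
R3: (coarse=0.72 OR ideal=0.57) = 0.72; AND[min(a, b)] with ¬fine=1−0.53=0.47 → w = 0.47
R4: ideal=0.57, ¬high=1−0.56=0.44; OR[max(a, b)] → w = 0.57
Rules with consequent 'medium': {R1, R4} → strengths 0.44, 0.57
Aggregate via t-conorm [max(a, b)]: 0.57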